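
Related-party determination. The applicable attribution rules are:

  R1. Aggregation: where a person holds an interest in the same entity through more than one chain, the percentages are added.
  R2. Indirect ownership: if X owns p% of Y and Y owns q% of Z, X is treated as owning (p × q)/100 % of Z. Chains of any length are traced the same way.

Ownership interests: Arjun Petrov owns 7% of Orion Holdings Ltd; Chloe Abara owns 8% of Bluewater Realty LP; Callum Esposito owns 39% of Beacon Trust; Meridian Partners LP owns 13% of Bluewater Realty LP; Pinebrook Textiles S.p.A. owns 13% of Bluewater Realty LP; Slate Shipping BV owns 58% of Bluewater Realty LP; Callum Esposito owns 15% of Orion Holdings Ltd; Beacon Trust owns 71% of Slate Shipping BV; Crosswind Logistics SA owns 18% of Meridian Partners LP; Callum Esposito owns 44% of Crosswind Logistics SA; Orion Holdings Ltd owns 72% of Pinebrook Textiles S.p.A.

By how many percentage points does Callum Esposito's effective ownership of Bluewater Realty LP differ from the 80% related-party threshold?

61.5062

Chain via Beacon Trust → Slate Shipping BV (R2): 39% × 71% × 58% = 16.0602% of Bluewater Realty LP.
Chain via Crosswind Logistics SA → Meridian Partners LP (R2): 44% × 18% × 13% = 1.0296% of Bluewater Realty LP.
Chain via Orion Holdings Ltd → Pinebrook Textiles S.p.A. (R2): 15% × 72% × 13% = 1.404% of Bluewater Realty LP.
Aggregating (R1): 16.0602% + 1.0296% + 1.404% = 18.4938%.
18.4938% falls short of the 80% threshold by 61.5062 percentage points.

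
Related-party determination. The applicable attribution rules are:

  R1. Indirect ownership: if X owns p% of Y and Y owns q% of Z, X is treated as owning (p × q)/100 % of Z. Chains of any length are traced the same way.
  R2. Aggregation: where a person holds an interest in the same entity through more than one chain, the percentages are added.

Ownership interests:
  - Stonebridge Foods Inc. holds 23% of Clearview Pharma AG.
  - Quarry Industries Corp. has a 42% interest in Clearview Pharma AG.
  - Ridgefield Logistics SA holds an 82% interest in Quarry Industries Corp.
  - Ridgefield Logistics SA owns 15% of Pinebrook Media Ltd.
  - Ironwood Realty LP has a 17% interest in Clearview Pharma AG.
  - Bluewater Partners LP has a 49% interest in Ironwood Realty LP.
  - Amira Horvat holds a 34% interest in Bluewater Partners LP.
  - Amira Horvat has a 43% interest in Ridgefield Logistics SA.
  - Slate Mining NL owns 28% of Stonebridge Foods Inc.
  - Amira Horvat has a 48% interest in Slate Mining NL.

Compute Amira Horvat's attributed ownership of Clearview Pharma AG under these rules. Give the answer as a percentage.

20.7326%

Chain via Ridgefield Logistics SA → Quarry Industries Corp. (R1): 43% × 82% × 42% = 14.8092% of Clearview Pharma AG.
Chain via Slate Mining NL → Stonebridge Foods Inc. (R1): 48% × 28% × 23% = 3.0912% of Clearview Pharma AG.
Chain via Bluewater Partners LP → Ironwood Realty LP (R1): 34% × 49% × 17% = 2.8322% of Clearview Pharma AG.
Aggregating (R2): 14.8092% + 3.0912% + 2.8322% = 20.7326%.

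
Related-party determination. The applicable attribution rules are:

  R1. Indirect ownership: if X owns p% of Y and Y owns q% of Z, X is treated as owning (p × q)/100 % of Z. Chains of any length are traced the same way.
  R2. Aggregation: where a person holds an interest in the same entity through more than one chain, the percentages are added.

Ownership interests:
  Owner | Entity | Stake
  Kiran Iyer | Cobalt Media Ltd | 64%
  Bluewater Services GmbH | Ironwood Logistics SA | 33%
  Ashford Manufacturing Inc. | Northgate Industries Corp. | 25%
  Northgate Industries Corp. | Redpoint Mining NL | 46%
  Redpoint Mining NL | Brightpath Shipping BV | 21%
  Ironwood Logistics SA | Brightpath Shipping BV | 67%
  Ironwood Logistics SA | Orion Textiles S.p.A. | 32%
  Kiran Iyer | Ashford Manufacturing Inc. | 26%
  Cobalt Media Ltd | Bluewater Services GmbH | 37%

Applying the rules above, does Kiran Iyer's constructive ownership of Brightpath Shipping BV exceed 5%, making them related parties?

Chain via Ashford Manufacturing Inc. → Northgate Industries Corp. → Redpoint Mining NL (R1): 26% × 25% × 46% × 21% = 0.6279% of Brightpath Shipping BV.
Chain via Cobalt Media Ltd → Bluewater Services GmbH → Ironwood Logistics SA (R1): 64% × 37% × 33% × 67% = 5.235648% of Brightpath Shipping BV.
Aggregating (R2): 0.6279% + 5.235648% = 5.863548%.
5.863548% exceeds the 5% threshold, so Kiran is a related party to Brightpath Shipping BV.

Yes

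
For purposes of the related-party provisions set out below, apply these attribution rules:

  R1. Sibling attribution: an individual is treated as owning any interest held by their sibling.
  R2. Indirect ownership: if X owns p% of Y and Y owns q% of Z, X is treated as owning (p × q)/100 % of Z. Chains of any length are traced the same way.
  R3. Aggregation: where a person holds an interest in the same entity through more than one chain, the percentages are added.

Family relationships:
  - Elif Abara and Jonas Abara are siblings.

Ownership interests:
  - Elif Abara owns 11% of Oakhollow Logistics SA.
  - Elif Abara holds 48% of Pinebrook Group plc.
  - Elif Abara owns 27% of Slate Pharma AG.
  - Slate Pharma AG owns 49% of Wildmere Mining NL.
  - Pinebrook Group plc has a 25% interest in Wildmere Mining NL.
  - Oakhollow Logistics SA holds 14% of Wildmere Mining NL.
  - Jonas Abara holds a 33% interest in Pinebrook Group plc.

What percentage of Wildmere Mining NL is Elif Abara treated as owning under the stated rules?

By sibling attribution (R1), Elif Abara is treated as also owning Jonas Abara's interest in Pinebrook Group plc, giving 48% + 33% = 81%.
Chain via Oakhollow Logistics SA (R2): 11% × 14% = 1.54% of Wildmere Mining NL.
Chain via Pinebrook Group plc (R2): 81% × 25% = 20.25% of Wildmere Mining NL.
Chain via Slate Pharma AG (R2): 27% × 49% = 13.23% of Wildmere Mining NL.
Aggregating (R3): 1.54% + 20.25% + 13.23% = 35.02%.

35.02%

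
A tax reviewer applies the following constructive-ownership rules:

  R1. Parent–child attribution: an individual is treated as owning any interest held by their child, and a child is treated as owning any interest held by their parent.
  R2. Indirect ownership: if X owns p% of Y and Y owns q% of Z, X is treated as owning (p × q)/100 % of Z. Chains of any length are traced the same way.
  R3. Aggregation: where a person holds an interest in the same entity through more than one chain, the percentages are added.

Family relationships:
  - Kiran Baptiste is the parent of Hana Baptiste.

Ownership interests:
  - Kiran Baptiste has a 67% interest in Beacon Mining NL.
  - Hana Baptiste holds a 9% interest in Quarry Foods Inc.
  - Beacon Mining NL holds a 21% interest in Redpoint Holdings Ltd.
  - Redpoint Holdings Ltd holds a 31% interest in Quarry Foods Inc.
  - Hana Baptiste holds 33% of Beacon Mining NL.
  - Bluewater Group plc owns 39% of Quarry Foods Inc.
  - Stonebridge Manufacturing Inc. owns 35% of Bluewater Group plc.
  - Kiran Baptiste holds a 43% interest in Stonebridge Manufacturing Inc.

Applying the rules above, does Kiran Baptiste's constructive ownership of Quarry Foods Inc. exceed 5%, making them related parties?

By parent–child attribution (R1), Kiran Baptiste is treated as also owning Hana Baptiste's interest in Beacon Mining NL, giving 67% + 33% = 100%.
By parent–child attribution (R1), Kiran Baptiste is treated as owning Hana Baptiste's 9% interest in Quarry Foods Inc.
Chain via Stonebridge Manufacturing Inc. → Bluewater Group plc (R2): 43% × 35% × 39% = 5.8695% of Quarry Foods Inc.
Chain via Beacon Mining NL → Redpoint Holdings Ltd (R2): 100% × 21% × 31% = 6.51% of Quarry Foods Inc.
Direct interest in Quarry Foods Inc: 9%.
Aggregating (R3): 5.8695% + 6.51% + 9% = 21.3795%.
21.3795% exceeds the 5% threshold, so Kiran is a related party to Quarry Foods Inc.

Yes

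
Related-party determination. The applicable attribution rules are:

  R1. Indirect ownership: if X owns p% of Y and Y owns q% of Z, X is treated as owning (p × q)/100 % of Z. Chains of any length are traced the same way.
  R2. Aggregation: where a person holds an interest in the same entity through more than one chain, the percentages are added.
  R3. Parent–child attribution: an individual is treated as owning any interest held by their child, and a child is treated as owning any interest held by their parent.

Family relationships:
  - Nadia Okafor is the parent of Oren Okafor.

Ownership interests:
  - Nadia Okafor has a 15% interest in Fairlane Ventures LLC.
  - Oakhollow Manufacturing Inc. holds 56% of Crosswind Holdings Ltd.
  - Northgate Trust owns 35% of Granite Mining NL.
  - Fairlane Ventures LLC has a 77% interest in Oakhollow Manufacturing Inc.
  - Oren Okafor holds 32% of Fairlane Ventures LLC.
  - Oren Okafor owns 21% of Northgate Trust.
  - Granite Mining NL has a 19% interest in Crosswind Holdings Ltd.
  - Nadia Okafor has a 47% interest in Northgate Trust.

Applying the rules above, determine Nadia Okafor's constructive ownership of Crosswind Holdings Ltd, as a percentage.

24.7884%

By parent–child attribution (R3), Nadia Okafor is treated as also owning Oren Okafor's interest in Northgate Trust, giving 47% + 21% = 68%.
By parent–child attribution (R3), Nadia Okafor is treated as also owning Oren Okafor's interest in Fairlane Ventures LLC, giving 15% + 32% = 47%.
Chain via Northgate Trust → Granite Mining NL (R1): 68% × 35% × 19% = 4.522% of Crosswind Holdings Ltd.
Chain via Fairlane Ventures LLC → Oakhollow Manufacturing Inc. (R1): 47% × 77% × 56% = 20.2664% of Crosswind Holdings Ltd.
Aggregating (R2): 4.522% + 20.2664% = 24.7884%.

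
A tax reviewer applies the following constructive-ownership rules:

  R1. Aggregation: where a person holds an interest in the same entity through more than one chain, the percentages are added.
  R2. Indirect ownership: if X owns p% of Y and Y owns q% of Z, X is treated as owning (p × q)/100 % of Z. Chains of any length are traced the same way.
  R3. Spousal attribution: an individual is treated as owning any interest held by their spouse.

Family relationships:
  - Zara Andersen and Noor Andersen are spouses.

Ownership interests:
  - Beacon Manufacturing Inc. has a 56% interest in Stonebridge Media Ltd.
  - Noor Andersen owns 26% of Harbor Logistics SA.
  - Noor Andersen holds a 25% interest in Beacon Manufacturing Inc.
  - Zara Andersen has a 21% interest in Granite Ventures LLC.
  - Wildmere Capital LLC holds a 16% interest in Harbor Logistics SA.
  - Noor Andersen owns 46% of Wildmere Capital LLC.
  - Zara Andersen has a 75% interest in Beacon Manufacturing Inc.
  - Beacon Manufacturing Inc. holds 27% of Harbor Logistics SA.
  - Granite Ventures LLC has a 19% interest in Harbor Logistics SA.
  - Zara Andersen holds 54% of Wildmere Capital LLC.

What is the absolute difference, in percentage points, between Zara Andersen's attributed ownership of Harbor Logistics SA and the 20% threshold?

52.99

By spousal attribution (R3), Zara Andersen is treated as also owning Noor Andersen's interest in Wildmere Capital LLC, giving 54% + 46% = 100%.
By spousal attribution (R3), Zara Andersen is treated as also owning Noor Andersen's interest in Beacon Manufacturing Inc, giving 75% + 25% = 100%.
By spousal attribution (R3), Zara Andersen is treated as owning Noor Andersen's 26% interest in Harbor Logistics SA.
Chain via Wildmere Capital LLC (R2): 100% × 16% = 16% of Harbor Logistics SA.
Chain via Beacon Manufacturing Inc. (R2): 100% × 27% = 27% of Harbor Logistics SA.
Chain via Granite Ventures LLC (R2): 21% × 19% = 3.99% of Harbor Logistics SA.
Direct interest in Harbor Logistics SA: 26%.
Aggregating (R1): 16% + 27% + 3.99% + 26% = 72.99%.
72.99% exceeds the 20% threshold by 52.99 percentage points.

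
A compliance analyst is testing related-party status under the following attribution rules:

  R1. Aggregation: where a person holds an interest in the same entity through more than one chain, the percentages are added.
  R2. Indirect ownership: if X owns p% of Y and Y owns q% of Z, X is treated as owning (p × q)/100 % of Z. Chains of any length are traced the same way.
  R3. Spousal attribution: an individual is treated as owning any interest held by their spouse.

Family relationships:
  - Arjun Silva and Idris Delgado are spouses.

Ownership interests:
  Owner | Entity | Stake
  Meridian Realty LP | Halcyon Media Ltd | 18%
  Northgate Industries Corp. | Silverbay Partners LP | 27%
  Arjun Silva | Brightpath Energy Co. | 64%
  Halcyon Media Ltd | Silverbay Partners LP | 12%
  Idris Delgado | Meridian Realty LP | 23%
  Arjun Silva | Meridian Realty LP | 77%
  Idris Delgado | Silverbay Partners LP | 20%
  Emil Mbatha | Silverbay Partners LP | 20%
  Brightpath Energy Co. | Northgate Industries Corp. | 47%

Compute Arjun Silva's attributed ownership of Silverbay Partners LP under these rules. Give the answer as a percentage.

By spousal attribution (R3), Arjun Silva is treated as also owning Idris Delgado's interest in Meridian Realty LP, giving 77% + 23% = 100%.
By spousal attribution (R3), Arjun Silva is treated as owning Idris Delgado's 20% interest in Silverbay Partners LP.
Chain via Brightpath Energy Co. → Northgate Industries Corp. (R2): 64% × 47% × 27% = 8.1216% of Silverbay Partners LP.
Chain via Meridian Realty LP → Halcyon Media Ltd (R2): 100% × 18% × 12% = 2.16% of Silverbay Partners LP.
Direct interest in Silverbay Partners LP: 20%.
Aggregating (R1): 8.1216% + 2.16% + 20% = 30.2816%.

30.2816%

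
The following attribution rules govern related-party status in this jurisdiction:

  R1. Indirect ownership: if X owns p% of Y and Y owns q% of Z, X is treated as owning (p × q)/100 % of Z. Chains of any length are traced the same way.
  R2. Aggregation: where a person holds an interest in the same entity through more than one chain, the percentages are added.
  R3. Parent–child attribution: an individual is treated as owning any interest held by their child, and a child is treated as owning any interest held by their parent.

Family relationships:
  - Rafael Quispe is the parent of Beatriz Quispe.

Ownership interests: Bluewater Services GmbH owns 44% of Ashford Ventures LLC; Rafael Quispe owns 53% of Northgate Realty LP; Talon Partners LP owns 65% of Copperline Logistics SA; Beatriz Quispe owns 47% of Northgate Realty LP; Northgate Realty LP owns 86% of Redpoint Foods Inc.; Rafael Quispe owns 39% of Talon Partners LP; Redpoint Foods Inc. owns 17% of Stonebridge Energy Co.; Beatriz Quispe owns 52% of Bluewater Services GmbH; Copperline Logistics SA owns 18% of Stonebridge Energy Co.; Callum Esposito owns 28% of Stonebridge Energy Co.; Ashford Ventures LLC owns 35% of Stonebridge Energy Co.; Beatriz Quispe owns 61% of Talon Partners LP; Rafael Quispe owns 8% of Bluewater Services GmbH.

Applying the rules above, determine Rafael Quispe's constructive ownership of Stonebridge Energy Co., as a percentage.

By parent–child attribution (R3), Rafael Quispe is treated as also owning Beatriz Quispe's interest in Northgate Realty LP, giving 53% + 47% = 100%.
By parent–child attribution (R3), Rafael Quispe is treated as also owning Beatriz Quispe's interest in Talon Partners LP, giving 39% + 61% = 100%.
By parent–child attribution (R3), Rafael Quispe is treated as also owning Beatriz Quispe's interest in Bluewater Services GmbH, giving 8% + 52% = 60%.
Chain via Northgate Realty LP → Redpoint Foods Inc. (R1): 100% × 86% × 17% = 14.62% of Stonebridge Energy Co.
Chain via Talon Partners LP → Copperline Logistics SA (R1): 100% × 65% × 18% = 11.7% of Stonebridge Energy Co.
Chain via Bluewater Services GmbH → Ashford Ventures LLC (R1): 60% × 44% × 35% = 9.24% of Stonebridge Energy Co.
Aggregating (R2): 14.62% + 11.7% + 9.24% = 35.56%.

35.56%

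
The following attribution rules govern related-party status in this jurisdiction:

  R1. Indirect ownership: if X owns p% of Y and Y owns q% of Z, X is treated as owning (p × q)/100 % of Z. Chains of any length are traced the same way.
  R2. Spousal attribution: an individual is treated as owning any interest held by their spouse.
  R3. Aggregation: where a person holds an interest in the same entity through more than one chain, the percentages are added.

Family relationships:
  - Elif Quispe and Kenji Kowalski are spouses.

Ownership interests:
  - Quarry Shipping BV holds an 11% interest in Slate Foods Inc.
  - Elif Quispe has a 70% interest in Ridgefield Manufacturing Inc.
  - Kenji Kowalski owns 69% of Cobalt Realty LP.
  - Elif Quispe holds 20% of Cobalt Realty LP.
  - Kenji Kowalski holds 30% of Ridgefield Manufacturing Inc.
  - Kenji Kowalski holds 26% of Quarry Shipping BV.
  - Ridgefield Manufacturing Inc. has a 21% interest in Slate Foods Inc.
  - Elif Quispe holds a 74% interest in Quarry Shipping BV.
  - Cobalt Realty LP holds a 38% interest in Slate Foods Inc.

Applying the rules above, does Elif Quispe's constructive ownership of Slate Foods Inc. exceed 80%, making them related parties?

No

By spousal attribution (R2), Elif Quispe is treated as also owning Kenji Kowalski's interest in Ridgefield Manufacturing Inc, giving 70% + 30% = 100%.
By spousal attribution (R2), Elif Quispe is treated as also owning Kenji Kowalski's interest in Quarry Shipping BV, giving 74% + 26% = 100%.
By spousal attribution (R2), Elif Quispe is treated as also owning Kenji Kowalski's interest in Cobalt Realty LP, giving 20% + 69% = 89%.
Chain via Ridgefield Manufacturing Inc. (R1): 100% × 21% = 21% of Slate Foods Inc.
Chain via Quarry Shipping BV (R1): 100% × 11% = 11% of Slate Foods Inc.
Chain via Cobalt Realty LP (R1): 89% × 38% = 33.82% of Slate Foods Inc.
Aggregating (R3): 21% + 11% + 33.82% = 65.82%.
65.82% does not exceed the 80% threshold, so Elif is not a related party to Slate Foods Inc.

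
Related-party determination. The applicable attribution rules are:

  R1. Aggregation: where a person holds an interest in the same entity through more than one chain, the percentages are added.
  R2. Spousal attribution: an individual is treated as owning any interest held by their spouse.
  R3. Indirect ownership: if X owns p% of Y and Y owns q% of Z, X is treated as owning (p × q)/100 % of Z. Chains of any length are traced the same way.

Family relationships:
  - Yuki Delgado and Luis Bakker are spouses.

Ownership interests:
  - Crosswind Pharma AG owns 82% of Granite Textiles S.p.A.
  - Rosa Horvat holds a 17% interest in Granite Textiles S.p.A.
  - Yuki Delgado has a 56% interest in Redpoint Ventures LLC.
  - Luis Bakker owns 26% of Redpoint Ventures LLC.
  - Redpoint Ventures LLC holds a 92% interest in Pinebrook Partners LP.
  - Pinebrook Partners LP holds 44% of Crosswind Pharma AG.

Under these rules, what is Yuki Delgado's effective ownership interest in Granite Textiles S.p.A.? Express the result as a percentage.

By spousal attribution (R2), Yuki Delgado is treated as also owning Luis Bakker's interest in Redpoint Ventures LLC, giving 56% + 26% = 82%.
Chain via Redpoint Ventures LLC → Pinebrook Partners LP → Crosswind Pharma AG (R3): 82% × 92% × 44% × 82% = 27.218752% of Granite Textiles S.p.A.

27.218752%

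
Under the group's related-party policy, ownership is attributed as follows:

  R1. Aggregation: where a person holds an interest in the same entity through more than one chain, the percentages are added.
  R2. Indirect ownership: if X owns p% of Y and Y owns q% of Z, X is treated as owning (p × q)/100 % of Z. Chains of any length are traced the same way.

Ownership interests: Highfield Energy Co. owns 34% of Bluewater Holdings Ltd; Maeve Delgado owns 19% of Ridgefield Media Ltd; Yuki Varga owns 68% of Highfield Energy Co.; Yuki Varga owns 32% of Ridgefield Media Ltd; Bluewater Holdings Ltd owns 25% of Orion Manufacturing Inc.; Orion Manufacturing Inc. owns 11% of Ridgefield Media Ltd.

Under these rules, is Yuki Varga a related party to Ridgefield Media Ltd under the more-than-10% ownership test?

Yes

Chain via Highfield Energy Co. → Bluewater Holdings Ltd → Orion Manufacturing Inc. (R2): 68% × 34% × 25% × 11% = 0.6358% of Ridgefield Media Ltd.
Direct interest in Ridgefield Media Ltd: 32%.
Aggregating (R1): 0.6358% + 32% = 32.6358%.
32.6358% exceeds the 10% threshold, so Yuki is a related party to Ridgefield Media Ltd.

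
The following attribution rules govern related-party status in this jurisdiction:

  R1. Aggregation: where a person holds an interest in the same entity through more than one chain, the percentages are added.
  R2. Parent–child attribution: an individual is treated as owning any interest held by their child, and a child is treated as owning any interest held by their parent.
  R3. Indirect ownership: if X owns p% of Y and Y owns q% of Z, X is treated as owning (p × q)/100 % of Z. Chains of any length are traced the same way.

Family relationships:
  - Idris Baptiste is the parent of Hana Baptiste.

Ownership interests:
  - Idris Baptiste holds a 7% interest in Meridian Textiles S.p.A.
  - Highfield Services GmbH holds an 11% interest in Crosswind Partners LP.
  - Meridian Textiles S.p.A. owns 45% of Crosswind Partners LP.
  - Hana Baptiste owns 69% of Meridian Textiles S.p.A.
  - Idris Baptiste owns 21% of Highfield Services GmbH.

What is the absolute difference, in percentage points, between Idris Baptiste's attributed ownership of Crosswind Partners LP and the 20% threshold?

16.51

By parent–child attribution (R2), Idris Baptiste is treated as also owning Hana Baptiste's interest in Meridian Textiles S.p.A, giving 7% + 69% = 76%.
Chain via Highfield Services GmbH (R3): 21% × 11% = 2.31% of Crosswind Partners LP.
Chain via Meridian Textiles S.p.A. (R3): 76% × 45% = 34.2% of Crosswind Partners LP.
Aggregating (R1): 2.31% + 34.2% = 36.51%.
36.51% exceeds the 20% threshold by 16.51 percentage points.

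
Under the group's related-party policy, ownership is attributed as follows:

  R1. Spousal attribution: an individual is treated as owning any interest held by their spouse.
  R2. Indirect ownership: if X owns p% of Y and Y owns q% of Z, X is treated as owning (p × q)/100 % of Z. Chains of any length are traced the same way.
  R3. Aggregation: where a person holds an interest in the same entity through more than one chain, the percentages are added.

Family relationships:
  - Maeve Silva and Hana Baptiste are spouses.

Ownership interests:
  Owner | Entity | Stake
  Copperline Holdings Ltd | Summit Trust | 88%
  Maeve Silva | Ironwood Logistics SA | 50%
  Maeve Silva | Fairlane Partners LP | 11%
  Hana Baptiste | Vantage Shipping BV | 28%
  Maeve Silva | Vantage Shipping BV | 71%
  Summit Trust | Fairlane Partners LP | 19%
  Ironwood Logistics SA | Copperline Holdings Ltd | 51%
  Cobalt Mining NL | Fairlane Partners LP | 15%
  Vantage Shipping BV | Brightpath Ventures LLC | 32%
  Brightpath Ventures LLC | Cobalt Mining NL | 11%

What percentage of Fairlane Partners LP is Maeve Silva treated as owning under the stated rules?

By spousal attribution (R1), Maeve Silva is treated as also owning Hana Baptiste's interest in Vantage Shipping BV, giving 71% + 28% = 99%.
Chain via Ironwood Logistics SA → Copperline Holdings Ltd → Summit Trust (R2): 50% × 51% × 88% × 19% = 4.2636% of Fairlane Partners LP.
Chain via Vantage Shipping BV → Brightpath Ventures LLC → Cobalt Mining NL (R2): 99% × 32% × 11% × 15% = 0.52272% of Fairlane Partners LP.
Direct interest in Fairlane Partners LP: 11%.
Aggregating (R3): 4.2636% + 0.52272% + 11% = 15.78632%.

15.78632%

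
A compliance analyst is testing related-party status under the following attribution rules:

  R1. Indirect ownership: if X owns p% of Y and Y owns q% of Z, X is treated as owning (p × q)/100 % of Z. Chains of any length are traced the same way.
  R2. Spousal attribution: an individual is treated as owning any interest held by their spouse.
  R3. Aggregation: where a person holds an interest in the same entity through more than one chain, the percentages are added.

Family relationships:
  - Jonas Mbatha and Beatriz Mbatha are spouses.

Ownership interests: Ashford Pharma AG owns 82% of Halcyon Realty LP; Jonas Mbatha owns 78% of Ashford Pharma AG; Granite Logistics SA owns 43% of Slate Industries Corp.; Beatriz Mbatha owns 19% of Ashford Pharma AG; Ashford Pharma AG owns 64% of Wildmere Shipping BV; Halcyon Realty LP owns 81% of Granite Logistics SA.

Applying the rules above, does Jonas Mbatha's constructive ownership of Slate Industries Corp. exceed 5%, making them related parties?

Yes

By spousal attribution (R2), Jonas Mbatha is treated as also owning Beatriz Mbatha's interest in Ashford Pharma AG, giving 78% + 19% = 97%.
Chain via Ashford Pharma AG → Halcyon Realty LP → Granite Logistics SA (R1): 97% × 82% × 81% × 43% = 27.703782% of Slate Industries Corp.
27.703782% exceeds the 5% threshold, so Jonas is a related party to Slate Industries Corp.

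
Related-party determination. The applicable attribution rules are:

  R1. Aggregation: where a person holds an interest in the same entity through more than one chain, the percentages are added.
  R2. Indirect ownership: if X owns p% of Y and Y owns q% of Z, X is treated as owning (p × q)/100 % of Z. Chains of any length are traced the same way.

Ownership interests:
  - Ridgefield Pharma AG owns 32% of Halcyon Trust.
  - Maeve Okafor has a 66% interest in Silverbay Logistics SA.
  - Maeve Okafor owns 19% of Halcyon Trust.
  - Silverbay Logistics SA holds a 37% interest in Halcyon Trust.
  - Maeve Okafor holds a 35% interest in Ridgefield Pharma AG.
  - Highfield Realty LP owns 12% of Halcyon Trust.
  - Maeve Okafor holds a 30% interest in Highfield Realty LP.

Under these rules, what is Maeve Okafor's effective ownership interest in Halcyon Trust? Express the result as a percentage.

Chain via Ridgefield Pharma AG (R2): 35% × 32% = 11.2% of Halcyon Trust.
Chain via Silverbay Logistics SA (R2): 66% × 37% = 24.42% of Halcyon Trust.
Chain via Highfield Realty LP (R2): 30% × 12% = 3.6% of Halcyon Trust.
Direct interest in Halcyon Trust: 19%.
Aggregating (R1): 11.2% + 24.42% + 3.6% + 19% = 58.22%.

58.22%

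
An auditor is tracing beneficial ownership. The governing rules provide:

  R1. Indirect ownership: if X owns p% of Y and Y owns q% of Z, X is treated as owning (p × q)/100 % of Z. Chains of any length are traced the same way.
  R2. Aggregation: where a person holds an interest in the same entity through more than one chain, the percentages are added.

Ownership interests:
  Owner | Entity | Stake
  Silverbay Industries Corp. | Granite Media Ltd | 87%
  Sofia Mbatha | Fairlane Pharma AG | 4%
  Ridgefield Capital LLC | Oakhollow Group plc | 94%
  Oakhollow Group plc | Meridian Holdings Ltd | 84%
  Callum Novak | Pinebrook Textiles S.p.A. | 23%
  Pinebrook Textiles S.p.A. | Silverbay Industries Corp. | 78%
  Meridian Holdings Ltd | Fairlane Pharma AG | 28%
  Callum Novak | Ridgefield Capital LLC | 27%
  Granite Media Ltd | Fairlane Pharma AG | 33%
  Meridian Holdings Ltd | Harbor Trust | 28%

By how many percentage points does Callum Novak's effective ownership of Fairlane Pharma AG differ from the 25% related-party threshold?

13.88005

Chain via Pinebrook Textiles S.p.A. → Silverbay Industries Corp. → Granite Media Ltd (R1): 23% × 78% × 87% × 33% = 5.150574% of Fairlane Pharma AG.
Chain via Ridgefield Capital LLC → Oakhollow Group plc → Meridian Holdings Ltd (R1): 27% × 94% × 84% × 28% = 5.969376% of Fairlane Pharma AG.
Aggregating (R2): 5.150574% + 5.969376% = 11.11995%.
11.11995% falls short of the 25% threshold by 13.88005 percentage points.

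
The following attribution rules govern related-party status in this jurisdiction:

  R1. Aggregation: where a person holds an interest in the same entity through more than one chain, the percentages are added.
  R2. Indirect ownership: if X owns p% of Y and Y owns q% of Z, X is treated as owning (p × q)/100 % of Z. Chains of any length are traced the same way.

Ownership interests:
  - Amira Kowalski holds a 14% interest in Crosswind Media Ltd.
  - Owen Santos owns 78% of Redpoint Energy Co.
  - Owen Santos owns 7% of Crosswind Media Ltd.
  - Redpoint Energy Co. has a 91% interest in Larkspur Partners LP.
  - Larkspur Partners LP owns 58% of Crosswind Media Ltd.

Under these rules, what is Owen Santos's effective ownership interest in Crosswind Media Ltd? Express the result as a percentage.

48.1684%

Chain via Redpoint Energy Co. → Larkspur Partners LP (R2): 78% × 91% × 58% = 41.1684% of Crosswind Media Ltd.
Direct interest in Crosswind Media Ltd: 7%.
Aggregating (R1): 41.1684% + 7% = 48.1684%.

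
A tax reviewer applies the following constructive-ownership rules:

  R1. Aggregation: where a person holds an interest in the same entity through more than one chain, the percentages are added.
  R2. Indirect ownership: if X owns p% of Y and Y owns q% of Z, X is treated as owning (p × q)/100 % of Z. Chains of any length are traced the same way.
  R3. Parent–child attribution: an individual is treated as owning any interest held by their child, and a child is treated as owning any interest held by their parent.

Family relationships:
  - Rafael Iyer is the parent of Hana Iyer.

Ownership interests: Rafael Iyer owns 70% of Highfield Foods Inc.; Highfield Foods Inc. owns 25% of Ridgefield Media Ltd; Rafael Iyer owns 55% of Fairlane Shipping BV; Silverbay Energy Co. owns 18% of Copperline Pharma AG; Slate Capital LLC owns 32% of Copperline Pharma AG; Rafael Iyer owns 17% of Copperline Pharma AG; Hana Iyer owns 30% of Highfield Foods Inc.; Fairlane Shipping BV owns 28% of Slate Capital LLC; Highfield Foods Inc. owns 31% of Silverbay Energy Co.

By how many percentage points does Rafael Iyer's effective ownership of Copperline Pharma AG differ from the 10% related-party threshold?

17.508

By parent–child attribution (R3), Rafael Iyer is treated as also owning Hana Iyer's interest in Highfield Foods Inc, giving 70% + 30% = 100%.
Chain via Fairlane Shipping BV → Slate Capital LLC (R2): 55% × 28% × 32% = 4.928% of Copperline Pharma AG.
Chain via Highfield Foods Inc. → Silverbay Energy Co. (R2): 100% × 31% × 18% = 5.58% of Copperline Pharma AG.
Direct interest in Copperline Pharma AG: 17%.
Aggregating (R1): 4.928% + 5.58% + 17% = 27.508%.
27.508% exceeds the 10% threshold by 17.508 percentage points.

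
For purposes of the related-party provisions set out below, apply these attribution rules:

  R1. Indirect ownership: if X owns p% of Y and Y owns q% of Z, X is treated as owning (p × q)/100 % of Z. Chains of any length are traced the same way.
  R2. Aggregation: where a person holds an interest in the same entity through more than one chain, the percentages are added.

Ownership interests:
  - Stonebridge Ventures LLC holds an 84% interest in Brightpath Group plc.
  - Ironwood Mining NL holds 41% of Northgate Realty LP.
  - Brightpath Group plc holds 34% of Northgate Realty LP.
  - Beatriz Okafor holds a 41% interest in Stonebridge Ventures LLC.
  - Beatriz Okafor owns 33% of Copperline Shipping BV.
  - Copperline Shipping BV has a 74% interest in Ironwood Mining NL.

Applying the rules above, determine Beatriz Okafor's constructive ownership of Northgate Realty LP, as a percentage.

Chain via Copperline Shipping BV → Ironwood Mining NL (R1): 33% × 74% × 41% = 10.0122% of Northgate Realty LP.
Chain via Stonebridge Ventures LLC → Brightpath Group plc (R1): 41% × 84% × 34% = 11.7096% of Northgate Realty LP.
Aggregating (R2): 10.0122% + 11.7096% = 21.7218%.

21.7218%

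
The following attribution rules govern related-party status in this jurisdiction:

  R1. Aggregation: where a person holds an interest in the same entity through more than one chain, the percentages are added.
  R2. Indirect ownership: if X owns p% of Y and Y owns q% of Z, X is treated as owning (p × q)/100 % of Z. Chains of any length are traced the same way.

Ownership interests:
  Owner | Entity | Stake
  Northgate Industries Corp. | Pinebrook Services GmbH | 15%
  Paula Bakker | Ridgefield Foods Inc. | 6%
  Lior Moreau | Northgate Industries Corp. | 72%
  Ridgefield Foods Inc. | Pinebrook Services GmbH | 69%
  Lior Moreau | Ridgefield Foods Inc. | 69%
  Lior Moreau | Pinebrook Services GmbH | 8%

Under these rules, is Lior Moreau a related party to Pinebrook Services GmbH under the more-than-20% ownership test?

Yes

Chain via Northgate Industries Corp. (R2): 72% × 15% = 10.8% of Pinebrook Services GmbH.
Chain via Ridgefield Foods Inc. (R2): 69% × 69% = 47.61% of Pinebrook Services GmbH.
Direct interest in Pinebrook Services GmbH: 8%.
Aggregating (R1): 10.8% + 47.61% + 8% = 66.41%.
66.41% exceeds the 20% threshold, so Lior is a related party to Pinebrook Services GmbH.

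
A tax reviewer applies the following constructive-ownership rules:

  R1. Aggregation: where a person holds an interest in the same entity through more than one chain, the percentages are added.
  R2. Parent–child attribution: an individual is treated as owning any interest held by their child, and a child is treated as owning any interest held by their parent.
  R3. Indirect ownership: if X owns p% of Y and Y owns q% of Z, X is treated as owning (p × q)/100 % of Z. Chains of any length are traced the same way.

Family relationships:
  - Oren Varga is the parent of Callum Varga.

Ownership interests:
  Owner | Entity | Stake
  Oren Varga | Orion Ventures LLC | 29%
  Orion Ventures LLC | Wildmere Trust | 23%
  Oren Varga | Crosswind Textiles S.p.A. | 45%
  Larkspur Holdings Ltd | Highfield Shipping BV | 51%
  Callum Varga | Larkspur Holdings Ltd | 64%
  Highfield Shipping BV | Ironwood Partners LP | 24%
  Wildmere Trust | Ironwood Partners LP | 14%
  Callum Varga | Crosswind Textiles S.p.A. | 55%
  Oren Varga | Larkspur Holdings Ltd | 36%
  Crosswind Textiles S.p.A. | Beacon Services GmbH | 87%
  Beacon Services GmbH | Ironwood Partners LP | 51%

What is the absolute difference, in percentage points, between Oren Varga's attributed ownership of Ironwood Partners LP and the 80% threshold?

22.4562

By parent–child attribution (R2), Oren Varga is treated as also owning Callum Varga's interest in Crosswind Textiles S.p.A, giving 45% + 55% = 100%.
By parent–child attribution (R2), Oren Varga is treated as also owning Callum Varga's interest in Larkspur Holdings Ltd, giving 36% + 64% = 100%.
Chain via Crosswind Textiles S.p.A. → Beacon Services GmbH (R3): 100% × 87% × 51% = 44.37% of Ironwood Partners LP.
Chain via Orion Ventures LLC → Wildmere Trust (R3): 29% × 23% × 14% = 0.9338% of Ironwood Partners LP.
Chain via Larkspur Holdings Ltd → Highfield Shipping BV (R3): 100% × 51% × 24% = 12.24% of Ironwood Partners LP.
Aggregating (R1): 44.37% + 0.9338% + 12.24% = 57.5438%.
57.5438% falls short of the 80% threshold by 22.4562 percentage points.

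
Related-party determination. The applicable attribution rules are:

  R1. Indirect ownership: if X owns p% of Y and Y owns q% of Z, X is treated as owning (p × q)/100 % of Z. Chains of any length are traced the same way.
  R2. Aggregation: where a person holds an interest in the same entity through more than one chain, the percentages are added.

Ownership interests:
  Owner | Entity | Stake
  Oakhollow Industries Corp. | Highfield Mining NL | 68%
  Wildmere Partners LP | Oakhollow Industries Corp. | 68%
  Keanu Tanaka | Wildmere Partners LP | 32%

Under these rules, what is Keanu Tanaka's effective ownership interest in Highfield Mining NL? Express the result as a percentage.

14.7968%

Chain via Wildmere Partners LP → Oakhollow Industries Corp. (R1): 32% × 68% × 68% = 14.7968% of Highfield Mining NL.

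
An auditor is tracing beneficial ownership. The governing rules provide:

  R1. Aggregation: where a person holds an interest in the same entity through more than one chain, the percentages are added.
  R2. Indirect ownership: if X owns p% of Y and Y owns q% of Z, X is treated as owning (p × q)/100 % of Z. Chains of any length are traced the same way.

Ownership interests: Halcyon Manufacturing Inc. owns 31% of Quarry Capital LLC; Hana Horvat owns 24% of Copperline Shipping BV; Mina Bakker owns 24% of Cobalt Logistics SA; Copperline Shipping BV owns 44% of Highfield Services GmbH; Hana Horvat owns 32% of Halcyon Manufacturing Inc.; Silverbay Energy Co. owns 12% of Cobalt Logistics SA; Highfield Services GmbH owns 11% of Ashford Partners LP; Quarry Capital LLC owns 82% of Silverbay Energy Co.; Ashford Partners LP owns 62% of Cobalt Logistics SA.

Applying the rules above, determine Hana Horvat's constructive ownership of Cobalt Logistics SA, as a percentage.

1.69632%

Chain via Copperline Shipping BV → Highfield Services GmbH → Ashford Partners LP (R2): 24% × 44% × 11% × 62% = 0.720192% of Cobalt Logistics SA.
Chain via Halcyon Manufacturing Inc. → Quarry Capital LLC → Silverbay Energy Co. (R2): 32% × 31% × 82% × 12% = 0.976128% of Cobalt Logistics SA.
Aggregating (R1): 0.720192% + 0.976128% = 1.69632%.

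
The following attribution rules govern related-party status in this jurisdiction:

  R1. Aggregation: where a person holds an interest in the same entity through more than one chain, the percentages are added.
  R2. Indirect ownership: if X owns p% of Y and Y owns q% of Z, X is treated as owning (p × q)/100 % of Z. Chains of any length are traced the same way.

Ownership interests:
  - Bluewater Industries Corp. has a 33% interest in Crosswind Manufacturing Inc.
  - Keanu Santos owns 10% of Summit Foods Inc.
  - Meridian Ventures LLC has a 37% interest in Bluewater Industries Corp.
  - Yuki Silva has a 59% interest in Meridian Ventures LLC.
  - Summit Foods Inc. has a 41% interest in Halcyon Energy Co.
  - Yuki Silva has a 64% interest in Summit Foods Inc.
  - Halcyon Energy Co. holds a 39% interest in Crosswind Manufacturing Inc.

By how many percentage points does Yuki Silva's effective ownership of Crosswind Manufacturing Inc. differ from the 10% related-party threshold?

Chain via Meridian Ventures LLC → Bluewater Industries Corp. (R2): 59% × 37% × 33% = 7.2039% of Crosswind Manufacturing Inc.
Chain via Summit Foods Inc. → Halcyon Energy Co. (R2): 64% × 41% × 39% = 10.2336% of Crosswind Manufacturing Inc.
Aggregating (R1): 7.2039% + 10.2336% = 17.4375%.
17.4375% exceeds the 10% threshold by 7.4375 percentage points.

7.4375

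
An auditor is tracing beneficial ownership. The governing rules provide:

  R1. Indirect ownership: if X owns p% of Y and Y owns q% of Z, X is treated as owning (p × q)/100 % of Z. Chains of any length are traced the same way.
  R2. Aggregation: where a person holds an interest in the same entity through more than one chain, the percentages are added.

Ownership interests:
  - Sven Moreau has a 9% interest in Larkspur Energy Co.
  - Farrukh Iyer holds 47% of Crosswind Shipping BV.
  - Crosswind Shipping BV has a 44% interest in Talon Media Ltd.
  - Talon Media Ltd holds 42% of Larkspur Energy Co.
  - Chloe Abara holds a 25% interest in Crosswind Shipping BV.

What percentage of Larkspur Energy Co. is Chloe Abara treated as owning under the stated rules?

Chain via Crosswind Shipping BV → Talon Media Ltd (R1): 25% × 44% × 42% = 4.62% of Larkspur Energy Co.

4.62%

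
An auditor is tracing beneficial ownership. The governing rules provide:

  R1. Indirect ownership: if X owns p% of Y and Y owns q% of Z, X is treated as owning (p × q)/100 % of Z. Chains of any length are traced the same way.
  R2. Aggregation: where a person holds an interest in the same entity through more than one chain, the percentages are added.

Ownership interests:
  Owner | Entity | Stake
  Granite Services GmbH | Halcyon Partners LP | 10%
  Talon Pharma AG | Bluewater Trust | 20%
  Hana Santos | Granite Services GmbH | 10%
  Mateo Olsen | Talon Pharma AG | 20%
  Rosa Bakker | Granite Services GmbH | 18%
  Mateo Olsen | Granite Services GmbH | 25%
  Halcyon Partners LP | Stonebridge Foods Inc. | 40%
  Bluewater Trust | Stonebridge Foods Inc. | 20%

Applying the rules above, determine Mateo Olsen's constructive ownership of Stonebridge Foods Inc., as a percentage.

1.8%

Chain via Granite Services GmbH → Halcyon Partners LP (R1): 25% × 10% × 40% = 1% of Stonebridge Foods Inc.
Chain via Talon Pharma AG → Bluewater Trust (R1): 20% × 20% × 20% = 0.8% of Stonebridge Foods Inc.
Aggregating (R2): 1% + 0.8% = 1.8%.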